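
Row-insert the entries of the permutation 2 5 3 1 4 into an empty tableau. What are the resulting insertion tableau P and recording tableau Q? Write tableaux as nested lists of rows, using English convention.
P = [[1, 3, 4], [2], [5]], Q = [[1, 2, 5], [3], [4]]

Insert each entry of the permutation into P by Schensted row insertion, recording in Q the position of each new cell.

Insert 2: appended to row 1. P = [[2]].
Insert 5: appended to row 1. P = [[2, 5]].
Insert 3: 3 bumps 5 from row 1; 5 starts row 2. P = [[2, 3], [5]].
Insert 1: 1 bumps 2 from row 1; 2 bumps 5 from row 2; 5 starts row 3. P = [[1, 3], [2], [5]].
Insert 4: appended to row 1. P = [[1, 3, 4], [2], [5]].

So P = [[1, 3, 4], [2], [5]], Q = [[1, 2, 5], [3], [4]].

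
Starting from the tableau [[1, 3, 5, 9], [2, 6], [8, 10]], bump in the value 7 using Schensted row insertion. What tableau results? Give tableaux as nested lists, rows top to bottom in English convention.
[[1, 3, 5, 7], [2, 6, 9], [8, 10]]

In row 1, 7 replaces 9 (the leftmost entry greater than 7); 9 is bumped to row 2. 9 is appended to row 2. The new tableau is [[1, 3, 5, 7], [2, 6, 9], [8, 10]].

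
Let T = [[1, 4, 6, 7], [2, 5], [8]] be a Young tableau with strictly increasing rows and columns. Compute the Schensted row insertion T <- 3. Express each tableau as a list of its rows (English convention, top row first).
[[1, 3, 6, 7], [2, 4], [5], [8]]

In row 1, 3 replaces 4 (the leftmost entry greater than 3); 4 is bumped to row 2. In row 2, 4 replaces 5 (the leftmost entry greater than 4); 5 is bumped to row 3. In row 3, 5 replaces 8 (the leftmost entry greater than 5); 8 is bumped to row 4. 8 starts a new row 4. The new tableau is [[1, 3, 6, 7], [2, 4], [5], [8]].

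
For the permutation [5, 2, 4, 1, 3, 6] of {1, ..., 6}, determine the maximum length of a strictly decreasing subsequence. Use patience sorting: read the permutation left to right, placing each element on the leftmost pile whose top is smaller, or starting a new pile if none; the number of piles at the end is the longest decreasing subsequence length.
3

5: new pile. tops = [5]
2: new pile. tops = [5, 2]
4: onto pile 2 (replacing 2). tops = [5, 4]
1: new pile. tops = [5, 4, 1]
3: onto pile 3 (replacing 1). tops = [5, 4, 3]
6: onto pile 1 (replacing 5). tops = [6, 4, 3]

3 piles, so the longest decreasing subsequence has length 3.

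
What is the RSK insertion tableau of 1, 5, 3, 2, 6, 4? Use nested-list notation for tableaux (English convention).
P = [[1, 2, 4], [3, 6], [5]]

After inserting 1: P = [[1]].
After inserting 5: P = [[1, 5]].
After inserting 3: P = [[1, 3], [5]].
After inserting 2: P = [[1, 2], [3], [5]].
After inserting 6: P = [[1, 2, 6], [3], [5]].
After inserting 4: P = [[1, 2, 4], [3, 6], [5]].

So P = [[1, 2, 4], [3, 6], [5]].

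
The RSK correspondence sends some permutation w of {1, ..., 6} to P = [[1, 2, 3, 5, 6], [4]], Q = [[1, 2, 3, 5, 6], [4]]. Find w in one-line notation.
Reverse the RSK construction: for i from n down to 1, find the cell of Q containing i, remove the entry at that cell from P, and reverse-bump it up through P; the value ejected from row 1 is w(i).

Step i=6: Q has 6 at row 1, column 5; remove that cell from P, ejecting 6. So w(6) = 6. P is now [[1, 2, 3, 5], [4]].
Step i=5: Q has 5 at row 1, column 4; remove that cell from P, ejecting 5. So w(5) = 5. P is now [[1, 2, 3], [4]].
Step i=4: Q has 4 at row 2, column 1; remove 4 from row 2 of P and reverse-bump: 4 enters row 1 and ejects 3. So w(4) = 3. P is now [[1, 2, 4]].
Step i=3: Q has 3 at row 1, column 3; remove that cell from P, ejecting 4. So w(3) = 4. P is now [[1, 2]].
Step i=2: Q has 2 at row 1, column 2; remove that cell from P, ejecting 2. So w(2) = 2. P is now [[1]].
Step i=1: Q has 1 at row 1, column 1; remove that cell from P, ejecting 1. So w(1) = 1. P is now [].

So w = 1 2 4 3 5 6.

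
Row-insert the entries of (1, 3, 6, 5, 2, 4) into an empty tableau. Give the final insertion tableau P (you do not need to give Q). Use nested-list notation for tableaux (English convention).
P = [[1, 2, 4], [3, 5], [6]]

After inserting 1: P = [[1]].
After inserting 3: P = [[1, 3]].
After inserting 6: P = [[1, 3, 6]].
After inserting 5: P = [[1, 3, 5], [6]].
After inserting 2: P = [[1, 2, 5], [3], [6]].
After inserting 4: P = [[1, 2, 4], [3, 5], [6]].

So P = [[1, 2, 4], [3, 5], [6]].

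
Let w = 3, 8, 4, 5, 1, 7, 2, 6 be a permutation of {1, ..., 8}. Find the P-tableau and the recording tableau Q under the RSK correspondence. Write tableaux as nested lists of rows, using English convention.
Insert each entry of the permutation into P by Schensted row insertion, recording in Q the position of each new cell.

Insert 3: appended to row 1. P = [[3]].
Insert 8: appended to row 1. P = [[3, 8]].
Insert 4: 4 bumps 8 from row 1; 8 starts row 2. P = [[3, 4], [8]].
Insert 5: appended to row 1. P = [[3, 4, 5], [8]].
Insert 1: 1 bumps 3 from row 1; 3 bumps 8 from row 2; 8 starts row 3. P = [[1, 4, 5], [3], [8]].
Insert 7: appended to row 1. P = [[1, 4, 5, 7], [3], [8]].
Insert 2: 2 bumps 4 from row 1; 4 appends to row 2. P = [[1, 2, 5, 7], [3, 4], [8]].
Insert 6: 6 bumps 7 from row 1; 7 appends to row 2. P = [[1, 2, 5, 6], [3, 4, 7], [8]].

So P = [[1, 2, 5, 6], [3, 4, 7], [8]], Q = [[1, 2, 4, 6], [3, 7, 8], [5]].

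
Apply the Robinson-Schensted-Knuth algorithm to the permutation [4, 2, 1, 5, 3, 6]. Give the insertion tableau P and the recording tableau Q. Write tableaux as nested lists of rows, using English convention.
P = [[1, 3, 6], [2, 5], [4]], Q = [[1, 4, 6], [2, 5], [3]]

Insert each entry of the permutation into P by Schensted row insertion, recording in Q the position of each new cell.

Insert 4: appended to row 1. P = [[4]].
Insert 2: 2 bumps 4 from row 1; 4 starts row 2. P = [[2], [4]].
Insert 1: 1 bumps 2 from row 1; 2 bumps 4 from row 2; 4 starts row 3. P = [[1], [2], [4]].
Insert 5: appended to row 1. P = [[1, 5], [2], [4]].
Insert 3: 3 bumps 5 from row 1; 5 appends to row 2. P = [[1, 3], [2, 5], [4]].
Insert 6: appended to row 1. P = [[1, 3, 6], [2, 5], [4]].

So P = [[1, 3, 6], [2, 5], [4]], Q = [[1, 4, 6], [2, 5], [3]].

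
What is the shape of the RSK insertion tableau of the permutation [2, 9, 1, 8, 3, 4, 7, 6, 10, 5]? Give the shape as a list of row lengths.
Row-insert each entry into an empty tableau.

After inserting 2: P = [[2]].
After inserting 9: P = [[2, 9]].
After inserting 1: P = [[1, 9], [2]].
After inserting 8: P = [[1, 8], [2, 9]].
After inserting 3: P = [[1, 3], [2, 8], [9]].
After inserting 4: P = [[1, 3, 4], [2, 8], [9]].
After inserting 7: P = [[1, 3, 4, 7], [2, 8], [9]].
After inserting 6: P = [[1, 3, 4, 6], [2, 7], [8], [9]].
After inserting 10: P = [[1, 3, 4, 6, 10], [2, 7], [8], [9]].
After inserting 5: P = [[1, 3, 4, 5, 10], [2, 6], [7], [8], [9]].

The final insertion tableau P = [[1, 3, 4, 5, 10], [2, 6], [7], [8], [9]] has shape [5, 2, 1, 1, 1].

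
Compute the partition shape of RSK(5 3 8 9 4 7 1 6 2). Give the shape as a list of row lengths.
[3, 3, 2, 1]

RSK row insertion gives P = [[1, 2, 6], [3, 4, 9], [5, 7], [8]], which has shape [3, 3, 2, 1].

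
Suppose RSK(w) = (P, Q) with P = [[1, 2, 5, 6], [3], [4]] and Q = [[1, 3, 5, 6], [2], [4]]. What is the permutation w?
4 1 3 2 5 6

Reverse RSK: for i = n, n-1, ..., 1, locate i in Q, remove the corresponding corner cell from P, and reverse-bump its entry up through P; the value ejected from row 1 is w(i).

So w = 4 1 3 2 5 6.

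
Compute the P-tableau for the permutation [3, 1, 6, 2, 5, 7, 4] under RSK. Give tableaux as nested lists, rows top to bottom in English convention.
P = [[1, 2, 4, 7], [3, 5], [6]]

Insert 3: appended to row 1. P = [[3]].
Insert 1: 1 bumps 3 from row 1; 3 starts row 2. P = [[1], [3]].
Insert 6: appended to row 1. P = [[1, 6], [3]].
Insert 2: 2 bumps 6 from row 1; 6 appends to row 2. P = [[1, 2], [3, 6]].
Insert 5: appended to row 1. P = [[1, 2, 5], [3, 6]].
Insert 7: appended to row 1. P = [[1, 2, 5, 7], [3, 6]].
Insert 4: 4 bumps 5 from row 1; 5 bumps 6 from row 2; 6 starts row 3. P = [[1, 2, 4, 7], [3, 5], [6]].

So P = [[1, 2, 4, 7], [3, 5], [6]].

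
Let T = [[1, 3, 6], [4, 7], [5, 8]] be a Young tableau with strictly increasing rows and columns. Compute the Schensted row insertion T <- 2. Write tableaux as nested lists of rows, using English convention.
[[1, 2, 6], [3, 7], [4, 8], [5]]

In row 1, 2 replaces 3 (the leftmost entry greater than 2); 3 is bumped to row 2. In row 2, 3 replaces 4 (the leftmost entry greater than 3); 4 is bumped to row 3. In row 3, 4 replaces 5 (the leftmost entry greater than 4); 5 is bumped to row 4. 5 starts a new row 4. The new tableau is [[1, 2, 6], [3, 7], [4, 8], [5]].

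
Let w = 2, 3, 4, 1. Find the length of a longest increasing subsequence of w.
3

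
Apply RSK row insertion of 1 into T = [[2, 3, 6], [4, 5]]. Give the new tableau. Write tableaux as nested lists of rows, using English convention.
In row 1, 1 replaces 2 (the leftmost entry greater than 1); 2 is bumped to row 2. In row 2, 2 replaces 4 (the leftmost entry greater than 2); 4 is bumped to row 3. 4 starts a new row 3. The new tableau is [[1, 3, 6], [2, 5], [4]].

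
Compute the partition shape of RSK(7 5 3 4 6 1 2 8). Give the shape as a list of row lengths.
Row-insert each entry into an empty tableau.

After inserting 7: P = [[7]].
After inserting 5: P = [[5], [7]].
After inserting 3: P = [[3], [5], [7]].
After inserting 4: P = [[3, 4], [5], [7]].
After inserting 6: P = [[3, 4, 6], [5], [7]].
After inserting 1: P = [[1, 4, 6], [3], [5], [7]].
After inserting 2: P = [[1, 2, 6], [3, 4], [5], [7]].
After inserting 8: P = [[1, 2, 6, 8], [3, 4], [5], [7]].

The final insertion tableau P = [[1, 2, 6, 8], [3, 4], [5], [7]] has shape [4, 2, 1, 1].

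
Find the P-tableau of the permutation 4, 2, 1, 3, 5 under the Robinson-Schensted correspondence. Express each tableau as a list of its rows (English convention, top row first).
Insert 4: appended to row 1. P = [[4]].
Insert 2: 2 bumps 4 from row 1; 4 starts row 2. P = [[2], [4]].
Insert 1: 1 bumps 2 from row 1; 2 bumps 4 from row 2; 4 starts row 3. P = [[1], [2], [4]].
Insert 3: appended to row 1. P = [[1, 3], [2], [4]].
Insert 5: appended to row 1. P = [[1, 3, 5], [2], [4]].

So P = [[1, 3, 5], [2], [4]].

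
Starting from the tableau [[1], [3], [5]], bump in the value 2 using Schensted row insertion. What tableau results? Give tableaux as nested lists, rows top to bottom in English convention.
2 is larger than every entry of row 1, so it is appended to row 1. The new tableau is [[1, 2], [3], [5]].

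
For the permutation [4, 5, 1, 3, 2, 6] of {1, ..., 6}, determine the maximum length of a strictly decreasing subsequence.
3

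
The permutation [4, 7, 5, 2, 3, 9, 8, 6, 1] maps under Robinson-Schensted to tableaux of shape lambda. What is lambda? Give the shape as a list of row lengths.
[3, 3, 2, 1]

Row-insert each entry into an empty tableau.

After inserting 4: P = [[4]].
After inserting 7: P = [[4, 7]].
After inserting 5: P = [[4, 5], [7]].
After inserting 2: P = [[2, 5], [4], [7]].
After inserting 3: P = [[2, 3], [4, 5], [7]].
After inserting 9: P = [[2, 3, 9], [4, 5], [7]].
After inserting 8: P = [[2, 3, 8], [4, 5, 9], [7]].
After inserting 6: P = [[2, 3, 6], [4, 5, 8], [7, 9]].
After inserting 1: P = [[1, 3, 6], [2, 5, 8], [4, 9], [7]].

The final insertion tableau P = [[1, 3, 6], [2, 5, 8], [4, 9], [7]] has shape [3, 3, 2, 1].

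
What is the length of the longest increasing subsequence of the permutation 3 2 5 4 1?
2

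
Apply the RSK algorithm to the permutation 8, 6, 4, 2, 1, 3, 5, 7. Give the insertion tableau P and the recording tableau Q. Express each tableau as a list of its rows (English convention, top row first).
P = [[1, 3, 5, 7], [2], [4], [6], [8]], Q = [[1, 6, 7, 8], [2], [3], [4], [5]]

Insert each entry of the permutation into P by Schensted row insertion, recording in Q the position of each new cell.

Insert 8: appended to row 1. P = [[8]].
Insert 6: 6 bumps 8 from row 1; 8 starts row 2. P = [[6], [8]].
Insert 4: 4 bumps 6 from row 1; 6 bumps 8 from row 2; 8 starts row 3. P = [[4], [6], [8]].
Insert 2: 2 bumps 4 from row 1; 4 bumps 6 from row 2; 6 bumps 8 from row 3; 8 starts row 4. P = [[2], [4], [6], [8]].
Insert 1: 1 bumps 2 from row 1; 2 bumps 4 from row 2; 4 bumps 6 from row 3; 6 bumps 8 from row 4; 8 starts row 5. P = [[1], [2], [4], [6], [8]].
Insert 3: appended to row 1. P = [[1, 3], [2], [4], [6], [8]].
Insert 5: appended to row 1. P = [[1, 3, 5], [2], [4], [6], [8]].
Insert 7: appended to row 1. P = [[1, 3, 5, 7], [2], [4], [6], [8]].

So P = [[1, 3, 5, 7], [2], [4], [6], [8]], Q = [[1, 6, 7, 8], [2], [3], [4], [5]].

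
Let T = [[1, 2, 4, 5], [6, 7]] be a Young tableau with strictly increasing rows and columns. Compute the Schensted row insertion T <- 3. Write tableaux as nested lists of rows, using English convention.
[[1, 2, 3, 5], [4, 7], [6]]

In row 1, 3 replaces 4 (the leftmost entry greater than 3); 4 is bumped to row 2. In row 2, 4 replaces 6 (the leftmost entry greater than 4); 6 is bumped to row 3. 6 starts a new row 3. The new tableau is [[1, 2, 3, 5], [4, 7], [6]].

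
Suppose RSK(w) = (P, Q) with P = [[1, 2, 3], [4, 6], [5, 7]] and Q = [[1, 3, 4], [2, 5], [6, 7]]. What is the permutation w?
5 1 4 7 6 2 3

Reverse the RSK construction: for i from n down to 1, find the cell of Q containing i, remove the entry at that cell from P, and reverse-bump it up through P; the value ejected from row 1 is w(i).

Step i=7: Q has 7 at row 3, column 2; remove 7 from row 3 of P and reverse-bump: 7 enters row 2 and ejects 6; 6 enters row 1 and ejects 3. So w(7) = 3. P is now [[1, 2, 6], [4, 7], [5]].
Step i=6: Q has 6 at row 3, column 1; remove 5 from row 3 of P and reverse-bump: 5 enters row 2 and ejects 4; 4 enters row 1 and ejects 2. So w(6) = 2. P is now [[1, 4, 6], [5, 7]].
Step i=5: Q has 5 at row 2, column 2; remove 7 from row 2 of P and reverse-bump: 7 enters row 1 and ejects 6. So w(5) = 6. P is now [[1, 4, 7], [5]].
Step i=4: Q has 4 at row 1, column 3; remove that cell from P, ejecting 7. So w(4) = 7. P is now [[1, 4], [5]].
Step i=3: Q has 3 at row 1, column 2; remove that cell from P, ejecting 4. So w(3) = 4. P is now [[1], [5]].
Step i=2: Q has 2 at row 2, column 1; remove 5 from row 2 of P and reverse-bump: 5 enters row 1 and ejects 1. So w(2) = 1. P is now [[5]].
Step i=1: Q has 1 at row 1, column 1; remove that cell from P, ejecting 5. So w(1) = 5. P is now [].

So w = 5 1 4 7 6 2 3.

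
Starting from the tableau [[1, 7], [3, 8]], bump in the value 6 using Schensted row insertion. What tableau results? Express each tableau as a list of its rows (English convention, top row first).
In row 1, 6 replaces 7 (the leftmost entry greater than 6); 7 is bumped to row 2. In row 2, 7 replaces 8 (the leftmost entry greater than 7); 8 is bumped to row 3. 8 starts a new row 3. The new tableau is [[1, 6], [3, 7], [8]].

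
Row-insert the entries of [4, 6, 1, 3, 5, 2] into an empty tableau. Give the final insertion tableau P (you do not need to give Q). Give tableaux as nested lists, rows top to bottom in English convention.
Insert 4: appended to row 1. P = [[4]].
Insert 6: appended to row 1. P = [[4, 6]].
Insert 1: 1 bumps 4 from row 1; 4 starts row 2. P = [[1, 6], [4]].
Insert 3: 3 bumps 6 from row 1; 6 appends to row 2. P = [[1, 3], [4, 6]].
Insert 5: appended to row 1. P = [[1, 3, 5], [4, 6]].
Insert 2: 2 bumps 3 from row 1; 3 bumps 4 from row 2; 4 starts row 3. P = [[1, 2, 5], [3, 6], [4]].

So P = [[1, 2, 5], [3, 6], [4]].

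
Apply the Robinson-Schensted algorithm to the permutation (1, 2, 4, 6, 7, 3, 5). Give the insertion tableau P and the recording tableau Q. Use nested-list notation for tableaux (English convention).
P = [[1, 2, 3, 5, 7], [4, 6]], Q = [[1, 2, 3, 4, 5], [6, 7]]

Insert each entry of the permutation into P by Schensted row insertion, recording in Q the position of each new cell.

After inserting 1: P = [[1]].
After inserting 2: P = [[1, 2]].
After inserting 4: P = [[1, 2, 4]].
After inserting 6: P = [[1, 2, 4, 6]].
After inserting 7: P = [[1, 2, 4, 6, 7]].
After inserting 3: P = [[1, 2, 3, 6, 7], [4]].
After inserting 5: P = [[1, 2, 3, 5, 7], [4, 6]].

So P = [[1, 2, 3, 5, 7], [4, 6]], Q = [[1, 2, 3, 4, 5], [6, 7]].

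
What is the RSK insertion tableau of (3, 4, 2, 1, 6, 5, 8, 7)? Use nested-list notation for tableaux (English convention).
P = [[1, 4, 5, 7], [2, 6, 8], [3]]

Insert 3: appended to row 1. P = [[3]].
Insert 4: appended to row 1. P = [[3, 4]].
Insert 2: 2 bumps 3 from row 1; 3 starts row 2. P = [[2, 4], [3]].
Insert 1: 1 bumps 2 from row 1; 2 bumps 3 from row 2; 3 starts row 3. P = [[1, 4], [2], [3]].
Insert 6: appended to row 1. P = [[1, 4, 6], [2], [3]].
Insert 5: 5 bumps 6 from row 1; 6 appends to row 2. P = [[1, 4, 5], [2, 6], [3]].
Insert 8: appended to row 1. P = [[1, 4, 5, 8], [2, 6], [3]].
Insert 7: 7 bumps 8 from row 1; 8 appends to row 2. P = [[1, 4, 5, 7], [2, 6, 8], [3]].

So P = [[1, 4, 5, 7], [2, 6, 8], [3]].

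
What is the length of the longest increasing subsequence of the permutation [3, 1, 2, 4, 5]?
4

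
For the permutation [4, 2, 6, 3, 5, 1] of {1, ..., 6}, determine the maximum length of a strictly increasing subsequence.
3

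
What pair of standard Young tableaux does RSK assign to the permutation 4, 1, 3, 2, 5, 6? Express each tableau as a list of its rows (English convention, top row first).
P = [[1, 2, 5, 6], [3], [4]], Q = [[1, 3, 5, 6], [2], [4]]

Insert each entry of the permutation into P by Schensted row insertion, recording in Q the position of each new cell.

Insert 4: appended to row 1. P = [[4]].
Insert 1: 1 bumps 4 from row 1; 4 starts row 2. P = [[1], [4]].
Insert 3: appended to row 1. P = [[1, 3], [4]].
Insert 2: 2 bumps 3 from row 1; 3 bumps 4 from row 2; 4 starts row 3. P = [[1, 2], [3], [4]].
Insert 5: appended to row 1. P = [[1, 2, 5], [3], [4]].
Insert 6: appended to row 1. P = [[1, 2, 5, 6], [3], [4]].

So P = [[1, 2, 5, 6], [3], [4]], Q = [[1, 3, 5, 6], [2], [4]].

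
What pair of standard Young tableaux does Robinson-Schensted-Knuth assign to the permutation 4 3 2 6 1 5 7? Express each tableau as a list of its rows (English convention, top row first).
P = [[1, 5, 7], [2, 6], [3], [4]], Q = [[1, 4, 7], [2, 6], [3], [5]]

Insert each entry of the permutation into P by Schensted row insertion, recording in Q the position of each new cell.

Insert 4: appended to row 1. P = [[4]].
Insert 3: 3 bumps 4 from row 1; 4 starts row 2. P = [[3], [4]].
Insert 2: 2 bumps 3 from row 1; 3 bumps 4 from row 2; 4 starts row 3. P = [[2], [3], [4]].
Insert 6: appended to row 1. P = [[2, 6], [3], [4]].
Insert 1: 1 bumps 2 from row 1; 2 bumps 3 from row 2; 3 bumps 4 from row 3; 4 starts row 4. P = [[1, 6], [2], [3], [4]].
Insert 5: 5 bumps 6 from row 1; 6 appends to row 2. P = [[1, 5], [2, 6], [3], [4]].
Insert 7: appended to row 1. P = [[1, 5, 7], [2, 6], [3], [4]].

So P = [[1, 5, 7], [2, 6], [3], [4]], Q = [[1, 4, 7], [2, 6], [3], [5]].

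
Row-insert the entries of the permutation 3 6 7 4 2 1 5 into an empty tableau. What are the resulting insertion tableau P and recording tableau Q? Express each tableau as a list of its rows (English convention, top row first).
P = [[1, 4, 5], [2, 7], [3], [6]], Q = [[1, 2, 3], [4, 7], [5], [6]]

Insert each entry of the permutation into P by Schensted row insertion, recording in Q the position of each new cell.

After inserting 3: P = [[3]].
After inserting 6: P = [[3, 6]].
After inserting 7: P = [[3, 6, 7]].
After inserting 4: P = [[3, 4, 7], [6]].
After inserting 2: P = [[2, 4, 7], [3], [6]].
After inserting 1: P = [[1, 4, 7], [2], [3], [6]].
After inserting 5: P = [[1, 4, 5], [2, 7], [3], [6]].

So P = [[1, 4, 5], [2, 7], [3], [6]], Q = [[1, 2, 3], [4, 7], [5], [6]].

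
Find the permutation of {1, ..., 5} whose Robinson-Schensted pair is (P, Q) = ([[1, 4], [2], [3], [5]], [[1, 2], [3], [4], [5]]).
Reverse the RSK construction: for i from n down to 1, find the cell of Q containing i, remove the entry at that cell from P, and reverse-bump it up through P; the value ejected from row 1 is w(i).

Step i=5: Q has 5 at row 4, column 1; remove 5 from row 4 of P and reverse-bump: 5 enters row 3 and ejects 3; 3 enters row 2 and ejects 2; 2 enters row 1 and ejects 1. So w(5) = 1. P is now [[2, 4], [3], [5]].
Step i=4: Q has 4 at row 3, column 1; remove 5 from row 3 of P and reverse-bump: 5 enters row 2 and ejects 3; 3 enters row 1 and ejects 2. So w(4) = 2. P is now [[3, 4], [5]].
Step i=3: Q has 3 at row 2, column 1; remove 5 from row 2 of P and reverse-bump: 5 enters row 1 and ejects 4. So w(3) = 4. P is now [[3, 5]].
Step i=2: Q has 2 at row 1, column 2; remove that cell from P, ejecting 5. So w(2) = 5. P is now [[3]].
Step i=1: Q has 1 at row 1, column 1; remove that cell from P, ejecting 3. So w(1) = 3. P is now [].

So w = 3 5 4 2 1.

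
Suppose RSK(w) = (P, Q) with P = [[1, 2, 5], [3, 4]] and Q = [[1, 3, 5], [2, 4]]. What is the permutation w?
Reverse the RSK construction: for i from n down to 1, find the cell of Q containing i, remove the entry at that cell from P, and reverse-bump it up through P; the value ejected from row 1 is w(i).

Step i=5: Q has 5 at row 1, column 3; remove that cell from P, ejecting 5. So w(5) = 5. P is now [[1, 2], [3, 4]].
Step i=4: Q has 4 at row 2, column 2; remove 4 from row 2 of P and reverse-bump: 4 enters row 1 and ejects 2. So w(4) = 2. P is now [[1, 4], [3]].
Step i=3: Q has 3 at row 1, column 2; remove that cell from P, ejecting 4. So w(3) = 4. P is now [[1], [3]].
Step i=2: Q has 2 at row 2, column 1; remove 3 from row 2 of P and reverse-bump: 3 enters row 1 and ejects 1. So w(2) = 1. P is now [[3]].
Step i=1: Q has 1 at row 1, column 1; remove that cell from P, ejecting 3. So w(1) = 3. P is now [].

So w = 3 1 4 2 5.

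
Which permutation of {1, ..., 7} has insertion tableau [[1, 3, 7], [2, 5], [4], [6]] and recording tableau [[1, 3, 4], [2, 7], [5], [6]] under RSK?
6 4 5 7 2 1 3

Reverse the RSK construction: for i from n down to 1, find the cell of Q containing i, remove the entry at that cell from P, and reverse-bump it up through P; the value ejected from row 1 is w(i).

Step i=7: Q has 7 at row 2, column 2; remove 5 from row 2 of P and reverse-bump: 5 enters row 1 and ejects 3. So w(7) = 3. P is now [[1, 5, 7], [2], [4], [6]].
Step i=6: Q has 6 at row 4, column 1; remove 6 from row 4 of P and reverse-bump: 6 enters row 3 and ejects 4; 4 enters row 2 and ejects 2; 2 enters row 1 and ejects 1. So w(6) = 1. P is now [[2, 5, 7], [4], [6]].
Step i=5: Q has 5 at row 3, column 1; remove 6 from row 3 of P and reverse-bump: 6 enters row 2 and ejects 4; 4 enters row 1 and ejects 2. So w(5) = 2. P is now [[4, 5, 7], [6]].
Step i=4: Q has 4 at row 1, column 3; remove that cell from P, ejecting 7. So w(4) = 7. P is now [[4, 5], [6]].
Step i=3: Q has 3 at row 1, column 2; remove that cell from P, ejecting 5. So w(3) = 5. P is now [[4], [6]].
Step i=2: Q has 2 at row 2, column 1; remove 6 from row 2 of P and reverse-bump: 6 enters row 1 and ejects 4. So w(2) = 4. P is now [[6]].
Step i=1: Q has 1 at row 1, column 1; remove that cell from P, ejecting 6. So w(1) = 6. P is now [].

So w = 6 4 5 7 2 1 3.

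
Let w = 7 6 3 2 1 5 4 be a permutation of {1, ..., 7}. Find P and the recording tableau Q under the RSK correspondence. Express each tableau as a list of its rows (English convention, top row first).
P = [[1, 4], [2, 5], [3], [6], [7]], Q = [[1, 6], [2, 7], [3], [4], [5]]

Insert each entry of the permutation into P by Schensted row insertion, recording in Q the position of each new cell.

Insert 7: appended to row 1. P = [[7]].
Insert 6: 6 bumps 7 from row 1; 7 starts row 2. P = [[6], [7]].
Insert 3: 3 bumps 6 from row 1; 6 bumps 7 from row 2; 7 starts row 3. P = [[3], [6], [7]].
Insert 2: 2 bumps 3 from row 1; 3 bumps 6 from row 2; 6 bumps 7 from row 3; 7 starts row 4. P = [[2], [3], [6], [7]].
Insert 1: 1 bumps 2 from row 1; 2 bumps 3 from row 2; 3 bumps 6 from row 3; 6 bumps 7 from row 4; 7 starts row 5. P = [[1], [2], [3], [6], [7]].
Insert 5: appended to row 1. P = [[1, 5], [2], [3], [6], [7]].
Insert 4: 4 bumps 5 from row 1; 5 appends to row 2. P = [[1, 4], [2, 5], [3], [6], [7]].

So P = [[1, 4], [2, 5], [3], [6], [7]], Q = [[1, 6], [2, 7], [3], [4], [5]].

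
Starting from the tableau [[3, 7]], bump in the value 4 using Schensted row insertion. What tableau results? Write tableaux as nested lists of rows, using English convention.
[[3, 4], [7]]

In row 1, 4 replaces 7 (the leftmost entry greater than 4); 7 is bumped to row 2. 7 starts a new row 2. The new tableau is [[3, 4], [7]].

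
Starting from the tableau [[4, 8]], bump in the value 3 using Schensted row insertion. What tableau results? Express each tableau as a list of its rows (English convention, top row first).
[[3, 8], [4]]

In row 1, 3 replaces 4 (the leftmost entry greater than 3); 4 is bumped to row 2. 4 starts a new row 2. The new tableau is [[3, 8], [4]].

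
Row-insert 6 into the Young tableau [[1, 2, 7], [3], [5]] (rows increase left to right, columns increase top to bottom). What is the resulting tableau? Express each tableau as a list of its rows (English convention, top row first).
[[1, 2, 6], [3, 7], [5]]

In row 1, 6 replaces 7 (the leftmost entry greater than 6); 7 is bumped to row 2. 7 is appended to row 2. The new tableau is [[1, 2, 6], [3, 7], [5]].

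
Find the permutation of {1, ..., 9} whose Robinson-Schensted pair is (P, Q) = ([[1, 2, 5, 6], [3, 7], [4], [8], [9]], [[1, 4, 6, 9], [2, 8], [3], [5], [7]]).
9 8 1 4 3 7 2 5 6

Reverse RSK: for i = n, n-1, ..., 1, locate i in Q, remove the corresponding corner cell from P, and reverse-bump its entry up through P; the value ejected from row 1 is w(i).

So w = 9 8 1 4 3 7 2 5 6.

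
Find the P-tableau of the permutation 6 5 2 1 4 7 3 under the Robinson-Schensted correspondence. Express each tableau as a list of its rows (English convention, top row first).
Insert 6: appended to row 1. P = [[6]].
Insert 5: 5 bumps 6 from row 1; 6 starts row 2. P = [[5], [6]].
Insert 2: 2 bumps 5 from row 1; 5 bumps 6 from row 2; 6 starts row 3. P = [[2], [5], [6]].
Insert 1: 1 bumps 2 from row 1; 2 bumps 5 from row 2; 5 bumps 6 from row 3; 6 starts row 4. P = [[1], [2], [5], [6]].
Insert 4: appended to row 1. P = [[1, 4], [2], [5], [6]].
Insert 7: appended to row 1. P = [[1, 4, 7], [2], [5], [6]].
Insert 3: 3 bumps 4 from row 1; 4 appends to row 2. P = [[1, 3, 7], [2, 4], [5], [6]].

So P = [[1, 3, 7], [2, 4], [5], [6]].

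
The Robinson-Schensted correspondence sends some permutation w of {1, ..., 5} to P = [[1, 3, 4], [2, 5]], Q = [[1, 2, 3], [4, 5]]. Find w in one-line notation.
Reverse the RSK construction: for i from n down to 1, find the cell of Q containing i, remove the entry at that cell from P, and reverse-bump it up through P; the value ejected from row 1 is w(i).

Step i=5: Q has 5 at row 2, column 2; remove 5 from row 2 of P and reverse-bump: 5 enters row 1 and ejects 4. So w(5) = 4. P is now [[1, 3, 5], [2]].
Step i=4: Q has 4 at row 2, column 1; remove 2 from row 2 of P and reverse-bump: 2 enters row 1 and ejects 1. So w(4) = 1. P is now [[2, 3, 5]].
Step i=3: Q has 3 at row 1, column 3; remove that cell from P, ejecting 5. So w(3) = 5. P is now [[2, 3]].
Step i=2: Q has 2 at row 1, column 2; remove that cell from P, ejecting 3. So w(2) = 3. P is now [[2]].
Step i=1: Q has 1 at row 1, column 1; remove that cell from P, ejecting 2. So w(1) = 2. P is now [].

So w = 2 3 5 1 4.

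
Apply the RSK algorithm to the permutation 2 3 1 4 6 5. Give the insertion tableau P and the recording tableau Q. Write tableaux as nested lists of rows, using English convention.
P = [[1, 3, 4, 5], [2, 6]], Q = [[1, 2, 4, 5], [3, 6]]

Insert each entry of the permutation into P by Schensted row insertion, recording in Q the position of each new cell.

After inserting 2: P = [[2]].
After inserting 3: P = [[2, 3]].
After inserting 1: P = [[1, 3], [2]].
After inserting 4: P = [[1, 3, 4], [2]].
After inserting 6: P = [[1, 3, 4, 6], [2]].
After inserting 5: P = [[1, 3, 4, 5], [2, 6]].

So P = [[1, 3, 4, 5], [2, 6]], Q = [[1, 2, 4, 5], [3, 6]].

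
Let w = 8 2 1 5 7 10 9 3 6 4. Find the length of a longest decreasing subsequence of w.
4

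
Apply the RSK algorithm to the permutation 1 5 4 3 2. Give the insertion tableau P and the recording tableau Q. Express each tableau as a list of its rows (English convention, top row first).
Insert each entry of the permutation into P by Schensted row insertion, recording in Q the position of each new cell.

Insert 1: appended to row 1. P = [[1]].
Insert 5: appended to row 1. P = [[1, 5]].
Insert 4: 4 bumps 5 from row 1; 5 starts row 2. P = [[1, 4], [5]].
Insert 3: 3 bumps 4 from row 1; 4 bumps 5 from row 2; 5 starts row 3. P = [[1, 3], [4], [5]].
Insert 2: 2 bumps 3 from row 1; 3 bumps 4 from row 2; 4 bumps 5 from row 3; 5 starts row 4. P = [[1, 2], [3], [4], [5]].

So P = [[1, 2], [3], [4], [5]], Q = [[1, 2], [3], [4], [5]].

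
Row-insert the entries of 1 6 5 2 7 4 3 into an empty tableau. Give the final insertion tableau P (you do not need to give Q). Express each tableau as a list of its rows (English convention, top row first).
P = [[1, 2, 3], [4, 7], [5], [6]]

After inserting 1: P = [[1]].
After inserting 6: P = [[1, 6]].
After inserting 5: P = [[1, 5], [6]].
After inserting 2: P = [[1, 2], [5], [6]].
After inserting 7: P = [[1, 2, 7], [5], [6]].
After inserting 4: P = [[1, 2, 4], [5, 7], [6]].
After inserting 3: P = [[1, 2, 3], [4, 7], [5], [6]].

So P = [[1, 2, 3], [4, 7], [5], [6]].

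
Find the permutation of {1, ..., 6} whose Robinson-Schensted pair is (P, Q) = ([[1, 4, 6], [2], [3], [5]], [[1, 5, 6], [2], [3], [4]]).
5 3 2 1 4 6

Reverse the RSK construction: for i from n down to 1, find the cell of Q containing i, remove the entry at that cell from P, and reverse-bump it up through P; the value ejected from row 1 is w(i).

Step i=6: Q has 6 at row 1, column 3; remove that cell from P, ejecting 6. So w(6) = 6. P is now [[1, 4], [2], [3], [5]].
Step i=5: Q has 5 at row 1, column 2; remove that cell from P, ejecting 4. So w(5) = 4. P is now [[1], [2], [3], [5]].
Step i=4: Q has 4 at row 4, column 1; remove 5 from row 4 of P and reverse-bump: 5 enters row 3 and ejects 3; 3 enters row 2 and ejects 2; 2 enters row 1 and ejects 1. So w(4) = 1. P is now [[2], [3], [5]].
Step i=3: Q has 3 at row 3, column 1; remove 5 from row 3 of P and reverse-bump: 5 enters row 2 and ejects 3; 3 enters row 1 and ejects 2. So w(3) = 2. P is now [[3], [5]].
Step i=2: Q has 2 at row 2, column 1; remove 5 from row 2 of P and reverse-bump: 5 enters row 1 and ejects 3. So w(2) = 3. P is now [[5]].
Step i=1: Q has 1 at row 1, column 1; remove that cell from P, ejecting 5. So w(1) = 5. P is now [].

So w = 5 3 2 1 4 6.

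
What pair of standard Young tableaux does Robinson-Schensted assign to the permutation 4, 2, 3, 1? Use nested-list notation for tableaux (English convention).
Insert each entry of the permutation into P by Schensted row insertion, recording in Q the position of each new cell.

After inserting 4: P = [[4]].
After inserting 2: P = [[2], [4]].
After inserting 3: P = [[2, 3], [4]].
After inserting 1: P = [[1, 3], [2], [4]].

So P = [[1, 3], [2], [4]], Q = [[1, 3], [2], [4]].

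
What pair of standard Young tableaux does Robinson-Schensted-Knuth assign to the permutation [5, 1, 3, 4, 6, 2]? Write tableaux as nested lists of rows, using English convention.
Insert each entry of the permutation into P by Schensted row insertion, recording in Q the position of each new cell.

Insert 5: appended to row 1. P = [[5]].
Insert 1: 1 bumps 5 from row 1; 5 starts row 2. P = [[1], [5]].
Insert 3: appended to row 1. P = [[1, 3], [5]].
Insert 4: appended to row 1. P = [[1, 3, 4], [5]].
Insert 6: appended to row 1. P = [[1, 3, 4, 6], [5]].
Insert 2: 2 bumps 3 from row 1; 3 bumps 5 from row 2; 5 starts row 3. P = [[1, 2, 4, 6], [3], [5]].

So P = [[1, 2, 4, 6], [3], [5]], Q = [[1, 3, 4, 5], [2], [6]].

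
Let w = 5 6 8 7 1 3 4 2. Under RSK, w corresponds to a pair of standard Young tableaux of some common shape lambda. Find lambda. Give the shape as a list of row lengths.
RSK row insertion gives P = [[1, 2, 4], [3, 6, 7], [5], [8]], which has shape [3, 3, 1, 1].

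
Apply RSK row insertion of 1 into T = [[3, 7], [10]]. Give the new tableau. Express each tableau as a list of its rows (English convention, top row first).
In row 1, 1 replaces 3 (the leftmost entry greater than 1); 3 is bumped to row 2. In row 2, 3 replaces 10 (the leftmost entry greater than 3); 10 is bumped to row 3. 10 starts a new row 3. The new tableau is [[1, 7], [3], [10]].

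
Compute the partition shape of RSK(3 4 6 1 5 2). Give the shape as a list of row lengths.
[3, 2, 1]

Row-insert each entry into an empty tableau.

After inserting 3: P = [[3]].
After inserting 4: P = [[3, 4]].
After inserting 6: P = [[3, 4, 6]].
After inserting 1: P = [[1, 4, 6], [3]].
After inserting 5: P = [[1, 4, 5], [3, 6]].
After inserting 2: P = [[1, 2, 5], [3, 4], [6]].

The final insertion tableau P = [[1, 2, 5], [3, 4], [6]] has shape [3, 2, 1].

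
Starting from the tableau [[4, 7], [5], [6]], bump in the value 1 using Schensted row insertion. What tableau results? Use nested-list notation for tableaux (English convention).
[[1, 7], [4], [5], [6]]

In row 1, 1 replaces 4 (the leftmost entry greater than 1); 4 is bumped to row 2. In row 2, 4 replaces 5 (the leftmost entry greater than 4); 5 is bumped to row 3. In row 3, 5 replaces 6 (the leftmost entry greater than 5); 6 is bumped to row 4. 6 starts a new row 4. The new tableau is [[1, 7], [4], [5], [6]].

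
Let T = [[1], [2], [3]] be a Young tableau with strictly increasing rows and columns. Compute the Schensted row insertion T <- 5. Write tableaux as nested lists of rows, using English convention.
[[1, 5], [2], [3]]

5 is larger than every entry of row 1, so it is appended to row 1. The new tableau is [[1, 5], [2], [3]].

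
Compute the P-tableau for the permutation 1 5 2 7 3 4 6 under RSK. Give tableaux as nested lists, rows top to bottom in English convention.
Insert 1: appended to row 1. P = [[1]].
Insert 5: appended to row 1. P = [[1, 5]].
Insert 2: 2 bumps 5 from row 1; 5 starts row 2. P = [[1, 2], [5]].
Insert 7: appended to row 1. P = [[1, 2, 7], [5]].
Insert 3: 3 bumps 7 from row 1; 7 appends to row 2. P = [[1, 2, 3], [5, 7]].
Insert 4: appended to row 1. P = [[1, 2, 3, 4], [5, 7]].
Insert 6: appended to row 1. P = [[1, 2, 3, 4, 6], [5, 7]].

So P = [[1, 2, 3, 4, 6], [5, 7]].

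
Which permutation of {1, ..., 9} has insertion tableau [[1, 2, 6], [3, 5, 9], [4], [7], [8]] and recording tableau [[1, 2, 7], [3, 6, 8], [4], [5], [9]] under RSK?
Reverse RSK: for i = n, n-1, ..., 1, locate i in Q, remove the corresponding corner cell from P, and reverse-bump its entry up through P; the value ejected from row 1 is w(i).

So w = 4 8 7 5 1 3 9 6 2.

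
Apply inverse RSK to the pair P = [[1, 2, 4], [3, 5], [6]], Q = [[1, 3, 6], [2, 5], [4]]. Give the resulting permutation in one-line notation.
6 3 5 1 2 4

Reverse the RSK construction: for i from n down to 1, find the cell of Q containing i, remove the entry at that cell from P, and reverse-bump it up through P; the value ejected from row 1 is w(i).

Step i=6: Q has 6 at row 1, column 3; remove that cell from P, ejecting 4. So w(6) = 4. P is now [[1, 2], [3, 5], [6]].
Step i=5: Q has 5 at row 2, column 2; remove 5 from row 2 of P and reverse-bump: 5 enters row 1 and ejects 2. So w(5) = 2. P is now [[1, 5], [3], [6]].
Step i=4: Q has 4 at row 3, column 1; remove 6 from row 3 of P and reverse-bump: 6 enters row 2 and ejects 3; 3 enters row 1 and ejects 1. So w(4) = 1. P is now [[3, 5], [6]].
Step i=3: Q has 3 at row 1, column 2; remove that cell from P, ejecting 5. So w(3) = 5. P is now [[3], [6]].
Step i=2: Q has 2 at row 2, column 1; remove 6 from row 2 of P and reverse-bump: 6 enters row 1 and ejects 3. So w(2) = 3. P is now [[6]].
Step i=1: Q has 1 at row 1, column 1; remove that cell from P, ejecting 6. So w(1) = 6. P is now [].

So w = 6 3 5 1 2 4.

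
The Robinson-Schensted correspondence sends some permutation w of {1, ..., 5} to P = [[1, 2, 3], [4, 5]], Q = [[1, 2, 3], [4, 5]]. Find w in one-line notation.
Reverse RSK: for i = n, n-1, ..., 1, locate i in Q, remove the corresponding corner cell from P, and reverse-bump its entry up through P; the value ejected from row 1 is w(i).

So w = 1 4 5 2 3.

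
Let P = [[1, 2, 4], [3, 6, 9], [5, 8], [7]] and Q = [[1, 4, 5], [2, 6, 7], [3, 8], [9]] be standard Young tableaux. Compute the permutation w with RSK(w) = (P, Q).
7 5 1 8 9 3 6 4 2

Reverse the RSK construction: for i from n down to 1, find the cell of Q containing i, remove the entry at that cell from P, and reverse-bump it up through P; the value ejected from row 1 is w(i).

Step i=9: Q has 9 at row 4, column 1; remove 7 from row 4 of P and reverse-bump: 7 enters row 3 and ejects 5; 5 enters row 2 and ejects 3; 3 enters row 1 and ejects 2. So w(9) = 2. P is now [[1, 3, 4], [5, 6, 9], [7, 8]].
Step i=8: Q has 8 at row 3, column 2; remove 8 from row 3 of P and reverse-bump: 8 enters row 2 and ejects 6; 6 enters row 1 and ejects 4. So w(8) = 4. P is now [[1, 3, 6], [5, 8, 9], [7]].
Step i=7: Q has 7 at row 2, column 3; remove 9 from row 2 of P and reverse-bump: 9 enters row 1 and ejects 6. So w(7) = 6. P is now [[1, 3, 9], [5, 8], [7]].
Step i=6: Q has 6 at row 2, column 2; remove 8 from row 2 of P and reverse-bump: 8 enters row 1 and ejects 3. So w(6) = 3. P is now [[1, 8, 9], [5], [7]].
Step i=5: Q has 5 at row 1, column 3; remove that cell from P, ejecting 9. So w(5) = 9. P is now [[1, 8], [5], [7]].
Step i=4: Q has 4 at row 1, column 2; remove that cell from P, ejecting 8. So w(4) = 8. P is now [[1], [5], [7]].
Step i=3: Q has 3 at row 3, column 1; remove 7 from row 3 of P and reverse-bump: 7 enters row 2 and ejects 5; 5 enters row 1 and ejects 1. So w(3) = 1. P is now [[5], [7]].
Step i=2: Q has 2 at row 2, column 1; remove 7 from row 2 of P and reverse-bump: 7 enters row 1 and ejects 5. So w(2) = 5. P is now [[7]].
Step i=1: Q has 1 at row 1, column 1; remove that cell from P, ejecting 7. So w(1) = 7. P is now [].

So w = 7 5 1 8 9 3 6 4 2.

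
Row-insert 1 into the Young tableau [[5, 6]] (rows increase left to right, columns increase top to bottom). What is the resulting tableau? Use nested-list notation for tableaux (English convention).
In row 1, 1 replaces 5 (the leftmost entry greater than 1); 5 is bumped to row 2. 5 starts a new row 2. The new tableau is [[1, 6], [5]].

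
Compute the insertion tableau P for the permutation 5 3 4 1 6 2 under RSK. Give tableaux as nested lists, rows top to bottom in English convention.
Insert 5: appended to row 1. P = [[5]].
Insert 3: 3 bumps 5 from row 1; 5 starts row 2. P = [[3], [5]].
Insert 4: appended to row 1. P = [[3, 4], [5]].
Insert 1: 1 bumps 3 from row 1; 3 bumps 5 from row 2; 5 starts row 3. P = [[1, 4], [3], [5]].
Insert 6: appended to row 1. P = [[1, 4, 6], [3], [5]].
Insert 2: 2 bumps 4 from row 1; 4 appends to row 2. P = [[1, 2, 6], [3, 4], [5]].

So P = [[1, 2, 6], [3, 4], [5]].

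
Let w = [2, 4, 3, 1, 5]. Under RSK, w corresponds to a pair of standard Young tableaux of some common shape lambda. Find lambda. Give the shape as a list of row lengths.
[3, 1, 1]

Row-insert each entry into an empty tableau.

After inserting 2: P = [[2]].
After inserting 4: P = [[2, 4]].
After inserting 3: P = [[2, 3], [4]].
After inserting 1: P = [[1, 3], [2], [4]].
After inserting 5: P = [[1, 3, 5], [2], [4]].

The final insertion tableau P = [[1, 3, 5], [2], [4]] has shape [3, 1, 1].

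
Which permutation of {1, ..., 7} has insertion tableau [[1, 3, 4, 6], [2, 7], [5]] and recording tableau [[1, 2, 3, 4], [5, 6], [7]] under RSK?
2 3 5 7 4 6 1

Reverse the RSK construction: for i from n down to 1, find the cell of Q containing i, remove the entry at that cell from P, and reverse-bump it up through P; the value ejected from row 1 is w(i).

Step i=7: Q has 7 at row 3, column 1; remove 5 from row 3 of P and reverse-bump: 5 enters row 2 and ejects 2; 2 enters row 1 and ejects 1. So w(7) = 1. P is now [[2, 3, 4, 6], [5, 7]].
Step i=6: Q has 6 at row 2, column 2; remove 7 from row 2 of P and reverse-bump: 7 enters row 1 and ejects 6. So w(6) = 6. P is now [[2, 3, 4, 7], [5]].
Step i=5: Q has 5 at row 2, column 1; remove 5 from row 2 of P and reverse-bump: 5 enters row 1 and ejects 4. So w(5) = 4. P is now [[2, 3, 5, 7]].
Step i=4: Q has 4 at row 1, column 4; remove that cell from P, ejecting 7. So w(4) = 7. P is now [[2, 3, 5]].
Step i=3: Q has 3 at row 1, column 3; remove that cell from P, ejecting 5. So w(3) = 5. P is now [[2, 3]].
Step i=2: Q has 2 at row 1, column 2; remove that cell from P, ejecting 3. So w(2) = 3. P is now [[2]].
Step i=1: Q has 1 at row 1, column 1; remove that cell from P, ejecting 2. So w(1) = 2. P is now [].

So w = 2 3 5 7 4 6 1.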